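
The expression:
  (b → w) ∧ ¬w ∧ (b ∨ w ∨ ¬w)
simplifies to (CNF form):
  ¬b ∧ ¬w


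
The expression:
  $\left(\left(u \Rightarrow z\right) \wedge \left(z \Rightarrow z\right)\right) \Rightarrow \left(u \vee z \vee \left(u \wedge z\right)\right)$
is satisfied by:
  {z: True, u: True}
  {z: True, u: False}
  {u: True, z: False}


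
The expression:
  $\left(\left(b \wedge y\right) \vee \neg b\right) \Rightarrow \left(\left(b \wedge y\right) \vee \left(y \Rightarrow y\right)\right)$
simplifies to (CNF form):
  $\text{True}$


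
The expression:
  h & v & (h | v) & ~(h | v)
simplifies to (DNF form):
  False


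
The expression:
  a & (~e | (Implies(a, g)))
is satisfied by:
  {a: True, g: True, e: False}
  {a: True, e: False, g: False}
  {a: True, g: True, e: True}


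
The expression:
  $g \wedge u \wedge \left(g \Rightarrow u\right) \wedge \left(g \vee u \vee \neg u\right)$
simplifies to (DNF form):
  $g \wedge u$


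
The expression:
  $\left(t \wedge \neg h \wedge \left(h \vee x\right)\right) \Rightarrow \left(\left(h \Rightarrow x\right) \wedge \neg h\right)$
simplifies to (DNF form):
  $\text{True}$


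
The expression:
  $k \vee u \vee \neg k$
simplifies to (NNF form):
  $\text{True}$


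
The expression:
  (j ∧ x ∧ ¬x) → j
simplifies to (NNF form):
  True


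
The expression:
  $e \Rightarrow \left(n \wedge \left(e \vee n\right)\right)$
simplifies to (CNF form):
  $n \vee \neg e$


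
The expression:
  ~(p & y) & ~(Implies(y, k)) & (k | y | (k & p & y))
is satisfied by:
  {y: True, p: False, k: False}


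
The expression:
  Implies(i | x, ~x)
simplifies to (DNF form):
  ~x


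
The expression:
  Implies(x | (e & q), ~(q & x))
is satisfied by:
  {q: False, x: False}
  {x: True, q: False}
  {q: True, x: False}


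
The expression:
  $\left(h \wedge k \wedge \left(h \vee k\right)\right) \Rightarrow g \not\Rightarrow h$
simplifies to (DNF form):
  $\neg h \vee \neg k$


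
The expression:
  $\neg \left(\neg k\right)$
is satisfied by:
  {k: True}


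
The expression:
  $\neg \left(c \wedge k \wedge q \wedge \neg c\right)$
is always true.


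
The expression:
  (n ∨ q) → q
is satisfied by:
  {q: True, n: False}
  {n: False, q: False}
  {n: True, q: True}


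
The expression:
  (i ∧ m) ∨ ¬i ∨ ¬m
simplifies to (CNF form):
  True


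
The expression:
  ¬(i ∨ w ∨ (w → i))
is never true.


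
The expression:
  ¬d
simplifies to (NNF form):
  ¬d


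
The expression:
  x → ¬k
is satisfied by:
  {k: False, x: False}
  {x: True, k: False}
  {k: True, x: False}


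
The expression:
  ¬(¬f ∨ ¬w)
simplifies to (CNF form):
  f ∧ w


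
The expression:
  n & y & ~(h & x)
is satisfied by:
  {y: True, n: True, h: False, x: False}
  {x: True, y: True, n: True, h: False}
  {h: True, y: True, n: True, x: False}


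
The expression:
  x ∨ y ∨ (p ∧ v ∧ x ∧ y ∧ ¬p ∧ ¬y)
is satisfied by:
  {y: True, x: True}
  {y: True, x: False}
  {x: True, y: False}


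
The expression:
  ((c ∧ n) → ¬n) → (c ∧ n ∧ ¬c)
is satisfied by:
  {c: True, n: True}


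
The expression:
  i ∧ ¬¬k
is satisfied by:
  {i: True, k: True}


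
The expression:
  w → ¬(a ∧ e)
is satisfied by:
  {w: False, e: False, a: False}
  {a: True, w: False, e: False}
  {e: True, w: False, a: False}
  {a: True, e: True, w: False}
  {w: True, a: False, e: False}
  {a: True, w: True, e: False}
  {e: True, w: True, a: False}


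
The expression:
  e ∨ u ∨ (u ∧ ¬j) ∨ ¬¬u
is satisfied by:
  {e: True, u: True}
  {e: True, u: False}
  {u: True, e: False}


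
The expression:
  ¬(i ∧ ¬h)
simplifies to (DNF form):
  h ∨ ¬i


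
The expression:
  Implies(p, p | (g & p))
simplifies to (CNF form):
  True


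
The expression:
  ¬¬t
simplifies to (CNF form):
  t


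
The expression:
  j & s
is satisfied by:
  {j: True, s: True}


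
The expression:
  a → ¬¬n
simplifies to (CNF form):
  n ∨ ¬a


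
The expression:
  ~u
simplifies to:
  ~u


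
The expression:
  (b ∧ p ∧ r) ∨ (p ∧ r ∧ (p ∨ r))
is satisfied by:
  {r: True, p: True}


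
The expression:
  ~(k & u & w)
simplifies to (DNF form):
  ~k | ~u | ~w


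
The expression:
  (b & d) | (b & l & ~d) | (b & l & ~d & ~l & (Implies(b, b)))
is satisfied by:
  {b: True, d: True, l: True}
  {b: True, d: True, l: False}
  {b: True, l: True, d: False}


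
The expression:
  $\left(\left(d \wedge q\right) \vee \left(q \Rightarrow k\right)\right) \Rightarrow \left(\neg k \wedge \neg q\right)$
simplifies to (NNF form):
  $\neg k \wedge \left(\neg d \vee \neg q\right)$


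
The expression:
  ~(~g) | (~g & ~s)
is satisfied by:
  {g: True, s: False}
  {s: False, g: False}
  {s: True, g: True}


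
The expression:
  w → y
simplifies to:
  y ∨ ¬w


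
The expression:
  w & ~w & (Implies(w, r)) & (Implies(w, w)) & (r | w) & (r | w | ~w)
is never true.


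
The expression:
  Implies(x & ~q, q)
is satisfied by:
  {q: True, x: False}
  {x: False, q: False}
  {x: True, q: True}


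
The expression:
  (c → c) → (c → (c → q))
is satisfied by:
  {q: True, c: False}
  {c: False, q: False}
  {c: True, q: True}


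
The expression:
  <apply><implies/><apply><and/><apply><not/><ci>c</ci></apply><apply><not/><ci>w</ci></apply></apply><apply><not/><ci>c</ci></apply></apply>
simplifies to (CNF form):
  <true/>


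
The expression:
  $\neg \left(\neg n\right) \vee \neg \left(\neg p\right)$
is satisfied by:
  {n: True, p: True}
  {n: True, p: False}
  {p: True, n: False}


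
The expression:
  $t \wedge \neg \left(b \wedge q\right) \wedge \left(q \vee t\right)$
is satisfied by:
  {t: True, q: False, b: False}
  {t: True, b: True, q: False}
  {t: True, q: True, b: False}


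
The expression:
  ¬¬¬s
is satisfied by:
  {s: False}


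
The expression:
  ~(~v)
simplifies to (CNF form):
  v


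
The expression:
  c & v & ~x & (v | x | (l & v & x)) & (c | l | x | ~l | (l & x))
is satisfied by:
  {c: True, v: True, x: False}


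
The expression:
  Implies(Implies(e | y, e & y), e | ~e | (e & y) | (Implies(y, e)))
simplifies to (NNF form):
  True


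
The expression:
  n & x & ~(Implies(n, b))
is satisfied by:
  {x: True, n: True, b: False}


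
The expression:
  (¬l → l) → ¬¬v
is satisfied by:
  {v: True, l: False}
  {l: False, v: False}
  {l: True, v: True}


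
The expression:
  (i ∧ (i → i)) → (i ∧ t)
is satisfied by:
  {t: True, i: False}
  {i: False, t: False}
  {i: True, t: True}


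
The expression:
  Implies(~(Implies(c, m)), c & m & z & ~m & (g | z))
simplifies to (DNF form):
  m | ~c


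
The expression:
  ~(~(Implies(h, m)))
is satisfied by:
  {m: True, h: False}
  {h: False, m: False}
  {h: True, m: True}


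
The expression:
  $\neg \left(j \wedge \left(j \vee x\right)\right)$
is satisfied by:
  {j: False}


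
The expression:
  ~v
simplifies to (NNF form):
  ~v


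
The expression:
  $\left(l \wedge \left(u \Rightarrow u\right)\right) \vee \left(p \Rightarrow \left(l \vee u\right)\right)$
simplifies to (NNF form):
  $l \vee u \vee \neg p$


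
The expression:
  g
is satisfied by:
  {g: True}


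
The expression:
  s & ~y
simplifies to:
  s & ~y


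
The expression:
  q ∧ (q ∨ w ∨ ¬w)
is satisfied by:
  {q: True}


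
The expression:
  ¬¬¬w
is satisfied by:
  {w: False}


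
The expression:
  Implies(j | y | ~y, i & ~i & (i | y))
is never true.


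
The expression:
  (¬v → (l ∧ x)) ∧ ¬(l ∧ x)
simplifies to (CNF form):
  v ∧ (¬l ∨ ¬x)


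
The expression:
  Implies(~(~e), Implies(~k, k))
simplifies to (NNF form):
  k | ~e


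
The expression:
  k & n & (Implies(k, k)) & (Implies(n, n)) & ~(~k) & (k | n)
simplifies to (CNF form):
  k & n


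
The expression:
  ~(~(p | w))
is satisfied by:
  {p: True, w: True}
  {p: True, w: False}
  {w: True, p: False}


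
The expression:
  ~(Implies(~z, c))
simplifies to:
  ~c & ~z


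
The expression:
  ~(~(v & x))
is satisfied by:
  {x: True, v: True}


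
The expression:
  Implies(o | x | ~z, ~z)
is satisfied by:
  {o: False, z: False, x: False}
  {x: True, o: False, z: False}
  {o: True, x: False, z: False}
  {x: True, o: True, z: False}
  {z: True, x: False, o: False}


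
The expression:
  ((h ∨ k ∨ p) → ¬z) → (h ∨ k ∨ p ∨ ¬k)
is always true.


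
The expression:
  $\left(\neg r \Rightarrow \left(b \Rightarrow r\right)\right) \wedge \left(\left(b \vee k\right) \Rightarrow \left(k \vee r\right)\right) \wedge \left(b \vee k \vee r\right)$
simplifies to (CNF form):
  $\left(k \vee r\right) \wedge \left(r \vee \neg b\right)$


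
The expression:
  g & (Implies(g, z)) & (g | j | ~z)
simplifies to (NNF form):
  g & z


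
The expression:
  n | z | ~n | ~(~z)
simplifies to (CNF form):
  True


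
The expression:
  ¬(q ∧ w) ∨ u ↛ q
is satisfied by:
  {w: False, q: False}
  {q: True, w: False}
  {w: True, q: False}


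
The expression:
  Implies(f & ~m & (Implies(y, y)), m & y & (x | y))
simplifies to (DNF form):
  m | ~f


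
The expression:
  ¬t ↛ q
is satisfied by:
  {q: False, t: False}


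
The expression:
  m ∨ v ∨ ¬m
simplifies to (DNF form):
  True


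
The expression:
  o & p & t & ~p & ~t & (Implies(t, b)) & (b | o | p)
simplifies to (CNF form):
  False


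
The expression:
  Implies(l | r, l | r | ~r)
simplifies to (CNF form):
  True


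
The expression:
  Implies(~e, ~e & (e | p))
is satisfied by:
  {e: True, p: True}
  {e: True, p: False}
  {p: True, e: False}


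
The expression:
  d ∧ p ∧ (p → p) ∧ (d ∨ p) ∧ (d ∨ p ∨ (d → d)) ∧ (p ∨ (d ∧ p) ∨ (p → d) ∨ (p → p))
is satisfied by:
  {p: True, d: True}


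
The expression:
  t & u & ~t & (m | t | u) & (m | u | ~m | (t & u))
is never true.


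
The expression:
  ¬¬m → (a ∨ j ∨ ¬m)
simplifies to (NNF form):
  a ∨ j ∨ ¬m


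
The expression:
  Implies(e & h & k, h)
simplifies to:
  True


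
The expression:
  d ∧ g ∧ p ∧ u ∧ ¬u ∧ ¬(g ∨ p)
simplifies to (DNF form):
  False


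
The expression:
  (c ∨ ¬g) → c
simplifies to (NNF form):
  c ∨ g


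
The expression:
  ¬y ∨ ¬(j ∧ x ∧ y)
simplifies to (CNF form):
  ¬j ∨ ¬x ∨ ¬y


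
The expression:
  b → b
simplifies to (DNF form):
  True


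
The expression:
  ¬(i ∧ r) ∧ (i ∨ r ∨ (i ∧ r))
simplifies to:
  (i ∧ ¬r) ∨ (r ∧ ¬i)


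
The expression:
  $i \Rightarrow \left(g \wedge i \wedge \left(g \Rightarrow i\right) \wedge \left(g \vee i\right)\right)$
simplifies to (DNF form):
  $g \vee \neg i$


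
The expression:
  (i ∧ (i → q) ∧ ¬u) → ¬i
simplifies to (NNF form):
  u ∨ ¬i ∨ ¬q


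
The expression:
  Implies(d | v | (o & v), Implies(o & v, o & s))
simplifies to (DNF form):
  s | ~o | ~v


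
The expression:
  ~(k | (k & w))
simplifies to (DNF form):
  ~k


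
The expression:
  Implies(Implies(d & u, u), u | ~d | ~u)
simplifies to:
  True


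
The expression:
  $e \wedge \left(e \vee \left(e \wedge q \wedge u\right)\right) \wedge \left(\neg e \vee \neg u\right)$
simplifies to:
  $e \wedge \neg u$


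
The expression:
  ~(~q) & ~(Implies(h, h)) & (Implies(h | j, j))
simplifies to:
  False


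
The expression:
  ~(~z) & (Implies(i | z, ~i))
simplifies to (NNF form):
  z & ~i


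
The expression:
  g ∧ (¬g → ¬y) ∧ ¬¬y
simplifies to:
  g ∧ y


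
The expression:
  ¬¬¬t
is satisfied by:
  {t: False}


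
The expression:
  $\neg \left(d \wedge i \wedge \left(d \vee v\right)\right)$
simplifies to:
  $\neg d \vee \neg i$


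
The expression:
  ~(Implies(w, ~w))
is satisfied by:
  {w: True}


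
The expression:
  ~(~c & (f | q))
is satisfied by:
  {c: True, q: False, f: False}
  {f: True, c: True, q: False}
  {c: True, q: True, f: False}
  {f: True, c: True, q: True}
  {f: False, q: False, c: False}


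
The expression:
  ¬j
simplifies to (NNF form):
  ¬j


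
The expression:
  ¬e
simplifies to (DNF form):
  ¬e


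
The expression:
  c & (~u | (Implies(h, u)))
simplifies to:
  c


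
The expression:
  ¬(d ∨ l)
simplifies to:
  ¬d ∧ ¬l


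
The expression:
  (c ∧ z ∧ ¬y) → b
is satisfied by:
  {y: True, b: True, c: False, z: False}
  {y: True, c: False, z: False, b: False}
  {b: True, c: False, z: False, y: False}
  {b: False, c: False, z: False, y: False}
  {y: True, z: True, b: True, c: False}
  {y: True, z: True, b: False, c: False}
  {z: True, b: True, y: False, c: False}
  {z: True, y: False, c: False, b: False}
  {b: True, y: True, c: True, z: False}
  {y: True, c: True, b: False, z: False}
  {b: True, c: True, y: False, z: False}
  {c: True, y: False, z: False, b: False}
  {y: True, z: True, c: True, b: True}
  {y: True, z: True, c: True, b: False}
  {z: True, c: True, b: True, y: False}


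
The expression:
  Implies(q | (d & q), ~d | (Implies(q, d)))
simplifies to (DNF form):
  True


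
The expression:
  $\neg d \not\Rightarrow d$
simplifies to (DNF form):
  $\neg d$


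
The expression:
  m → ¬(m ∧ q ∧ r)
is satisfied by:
  {m: False, q: False, r: False}
  {r: True, m: False, q: False}
  {q: True, m: False, r: False}
  {r: True, q: True, m: False}
  {m: True, r: False, q: False}
  {r: True, m: True, q: False}
  {q: True, m: True, r: False}


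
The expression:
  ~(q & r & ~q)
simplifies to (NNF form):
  True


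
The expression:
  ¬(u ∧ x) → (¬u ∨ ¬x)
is always true.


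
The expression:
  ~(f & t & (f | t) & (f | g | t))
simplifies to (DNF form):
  ~f | ~t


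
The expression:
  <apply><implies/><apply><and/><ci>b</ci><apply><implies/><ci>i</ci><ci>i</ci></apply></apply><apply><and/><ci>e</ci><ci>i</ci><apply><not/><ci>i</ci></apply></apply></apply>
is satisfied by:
  {b: False}


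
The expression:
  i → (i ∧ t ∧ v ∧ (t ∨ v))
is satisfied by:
  {t: True, v: True, i: False}
  {t: True, v: False, i: False}
  {v: True, t: False, i: False}
  {t: False, v: False, i: False}
  {i: True, t: True, v: True}


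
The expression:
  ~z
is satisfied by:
  {z: False}


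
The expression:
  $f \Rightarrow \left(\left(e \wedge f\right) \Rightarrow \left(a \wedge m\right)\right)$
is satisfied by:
  {m: True, a: True, e: False, f: False}
  {m: True, a: False, e: False, f: False}
  {a: True, m: False, e: False, f: False}
  {m: False, a: False, e: False, f: False}
  {f: True, m: True, a: True, e: False}
  {f: True, m: True, a: False, e: False}
  {f: True, a: True, m: False, e: False}
  {f: True, a: False, m: False, e: False}
  {m: True, e: True, a: True, f: False}
  {m: True, e: True, a: False, f: False}
  {e: True, a: True, m: False, f: False}
  {e: True, m: False, a: False, f: False}
  {f: True, m: True, e: True, a: True}


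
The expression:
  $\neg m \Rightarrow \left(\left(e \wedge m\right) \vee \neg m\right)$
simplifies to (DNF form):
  $\text{True}$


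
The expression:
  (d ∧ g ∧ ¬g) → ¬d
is always true.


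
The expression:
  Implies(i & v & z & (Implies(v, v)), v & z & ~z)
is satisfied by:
  {v: False, z: False, i: False}
  {i: True, v: False, z: False}
  {z: True, v: False, i: False}
  {i: True, z: True, v: False}
  {v: True, i: False, z: False}
  {i: True, v: True, z: False}
  {z: True, v: True, i: False}


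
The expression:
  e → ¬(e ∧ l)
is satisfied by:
  {l: False, e: False}
  {e: True, l: False}
  {l: True, e: False}


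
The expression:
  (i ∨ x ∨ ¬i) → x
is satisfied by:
  {x: True}


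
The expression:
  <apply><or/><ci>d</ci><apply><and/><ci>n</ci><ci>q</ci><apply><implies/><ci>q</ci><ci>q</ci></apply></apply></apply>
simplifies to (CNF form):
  <apply><and/><apply><or/><ci>d</ci><ci>n</ci></apply><apply><or/><ci>d</ci><ci>q</ci></apply></apply>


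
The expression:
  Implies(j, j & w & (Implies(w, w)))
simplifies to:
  w | ~j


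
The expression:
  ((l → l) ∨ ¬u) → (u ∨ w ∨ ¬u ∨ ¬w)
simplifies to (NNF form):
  True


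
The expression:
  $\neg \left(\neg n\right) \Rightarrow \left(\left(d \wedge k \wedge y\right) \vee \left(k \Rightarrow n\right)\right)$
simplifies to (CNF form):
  $\text{True}$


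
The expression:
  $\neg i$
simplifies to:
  $\neg i$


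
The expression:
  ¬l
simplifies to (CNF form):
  ¬l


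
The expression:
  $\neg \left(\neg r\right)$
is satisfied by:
  {r: True}


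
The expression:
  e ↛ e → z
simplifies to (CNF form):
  True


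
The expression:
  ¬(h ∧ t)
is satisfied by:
  {h: False, t: False}
  {t: True, h: False}
  {h: True, t: False}


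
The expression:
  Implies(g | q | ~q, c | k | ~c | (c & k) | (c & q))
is always true.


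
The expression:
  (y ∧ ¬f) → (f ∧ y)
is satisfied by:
  {f: True, y: False}
  {y: False, f: False}
  {y: True, f: True}


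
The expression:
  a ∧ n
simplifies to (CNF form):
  a ∧ n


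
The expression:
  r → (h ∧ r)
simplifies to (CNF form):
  h ∨ ¬r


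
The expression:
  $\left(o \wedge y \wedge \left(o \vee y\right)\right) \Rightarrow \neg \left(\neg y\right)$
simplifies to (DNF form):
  $\text{True}$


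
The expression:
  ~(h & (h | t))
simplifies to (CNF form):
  ~h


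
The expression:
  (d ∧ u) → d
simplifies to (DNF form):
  True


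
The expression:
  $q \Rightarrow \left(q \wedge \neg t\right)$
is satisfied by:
  {t: False, q: False}
  {q: True, t: False}
  {t: True, q: False}


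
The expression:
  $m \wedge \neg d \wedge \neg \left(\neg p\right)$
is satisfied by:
  {m: True, p: True, d: False}


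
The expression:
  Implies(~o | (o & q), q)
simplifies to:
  o | q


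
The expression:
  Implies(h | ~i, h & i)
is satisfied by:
  {i: True}


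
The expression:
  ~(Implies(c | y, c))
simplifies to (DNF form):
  y & ~c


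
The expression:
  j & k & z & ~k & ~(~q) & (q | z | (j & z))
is never true.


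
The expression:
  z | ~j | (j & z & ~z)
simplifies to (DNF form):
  z | ~j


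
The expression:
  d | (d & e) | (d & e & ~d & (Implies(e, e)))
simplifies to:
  d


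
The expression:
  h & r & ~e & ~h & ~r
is never true.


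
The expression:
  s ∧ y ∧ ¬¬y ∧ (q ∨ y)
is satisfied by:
  {s: True, y: True}


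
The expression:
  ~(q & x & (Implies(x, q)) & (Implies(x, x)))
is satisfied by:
  {q: False, x: False}
  {x: True, q: False}
  {q: True, x: False}


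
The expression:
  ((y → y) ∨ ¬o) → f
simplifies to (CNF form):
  f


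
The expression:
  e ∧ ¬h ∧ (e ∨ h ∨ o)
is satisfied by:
  {e: True, h: False}


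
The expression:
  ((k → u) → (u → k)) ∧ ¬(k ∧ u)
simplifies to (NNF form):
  ¬u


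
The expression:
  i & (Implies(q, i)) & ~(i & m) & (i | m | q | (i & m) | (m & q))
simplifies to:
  i & ~m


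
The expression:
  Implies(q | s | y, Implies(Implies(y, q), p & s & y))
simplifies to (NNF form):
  (p | ~q) & (s | ~q) & (y | ~s)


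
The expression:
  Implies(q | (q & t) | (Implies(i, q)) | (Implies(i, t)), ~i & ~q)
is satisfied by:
  {q: False, t: False, i: False}
  {i: True, q: False, t: False}
  {t: True, q: False, i: False}


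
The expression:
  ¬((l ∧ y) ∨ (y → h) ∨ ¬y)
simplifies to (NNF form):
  y ∧ ¬h ∧ ¬l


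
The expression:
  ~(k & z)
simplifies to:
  ~k | ~z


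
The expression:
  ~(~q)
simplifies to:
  q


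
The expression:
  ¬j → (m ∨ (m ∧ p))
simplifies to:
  j ∨ m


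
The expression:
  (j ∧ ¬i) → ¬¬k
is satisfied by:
  {i: True, k: True, j: False}
  {i: True, k: False, j: False}
  {k: True, i: False, j: False}
  {i: False, k: False, j: False}
  {i: True, j: True, k: True}
  {i: True, j: True, k: False}
  {j: True, k: True, i: False}


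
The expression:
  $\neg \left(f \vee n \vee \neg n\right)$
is never true.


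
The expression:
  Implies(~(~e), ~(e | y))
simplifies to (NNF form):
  ~e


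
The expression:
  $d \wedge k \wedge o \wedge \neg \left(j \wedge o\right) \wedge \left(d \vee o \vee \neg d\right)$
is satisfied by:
  {d: True, o: True, k: True, j: False}


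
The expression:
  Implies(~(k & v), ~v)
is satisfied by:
  {k: True, v: False}
  {v: False, k: False}
  {v: True, k: True}


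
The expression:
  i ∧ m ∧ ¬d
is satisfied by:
  {m: True, i: True, d: False}


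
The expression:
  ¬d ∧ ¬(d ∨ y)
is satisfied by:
  {d: False, y: False}


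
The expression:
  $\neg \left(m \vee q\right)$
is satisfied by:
  {q: False, m: False}


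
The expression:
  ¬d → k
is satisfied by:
  {d: True, k: True}
  {d: True, k: False}
  {k: True, d: False}


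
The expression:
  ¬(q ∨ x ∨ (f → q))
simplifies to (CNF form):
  f ∧ ¬q ∧ ¬x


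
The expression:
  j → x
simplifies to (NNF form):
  x ∨ ¬j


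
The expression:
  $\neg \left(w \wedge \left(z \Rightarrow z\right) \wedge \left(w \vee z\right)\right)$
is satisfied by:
  {w: False}


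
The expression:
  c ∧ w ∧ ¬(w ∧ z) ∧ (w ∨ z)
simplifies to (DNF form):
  c ∧ w ∧ ¬z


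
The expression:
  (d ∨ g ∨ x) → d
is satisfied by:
  {d: True, g: False, x: False}
  {d: True, x: True, g: False}
  {d: True, g: True, x: False}
  {d: True, x: True, g: True}
  {x: False, g: False, d: False}


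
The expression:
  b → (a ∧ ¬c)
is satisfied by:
  {a: True, c: False, b: False}
  {c: False, b: False, a: False}
  {a: True, c: True, b: False}
  {c: True, a: False, b: False}
  {b: True, a: True, c: False}


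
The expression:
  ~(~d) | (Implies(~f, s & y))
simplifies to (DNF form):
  d | f | (s & y)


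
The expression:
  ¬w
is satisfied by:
  {w: False}


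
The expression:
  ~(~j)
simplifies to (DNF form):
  j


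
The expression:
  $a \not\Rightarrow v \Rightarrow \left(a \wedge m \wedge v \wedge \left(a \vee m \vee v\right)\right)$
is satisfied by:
  {v: True, a: False}
  {a: False, v: False}
  {a: True, v: True}


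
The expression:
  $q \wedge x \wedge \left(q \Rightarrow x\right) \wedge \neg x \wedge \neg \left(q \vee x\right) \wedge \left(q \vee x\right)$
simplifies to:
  $\text{False}$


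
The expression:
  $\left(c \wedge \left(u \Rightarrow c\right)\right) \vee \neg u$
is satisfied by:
  {c: True, u: False}
  {u: False, c: False}
  {u: True, c: True}


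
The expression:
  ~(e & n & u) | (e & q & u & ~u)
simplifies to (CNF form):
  ~e | ~n | ~u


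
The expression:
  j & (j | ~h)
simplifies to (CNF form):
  j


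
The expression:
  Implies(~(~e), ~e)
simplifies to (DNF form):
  ~e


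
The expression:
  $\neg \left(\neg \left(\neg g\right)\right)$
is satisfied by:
  {g: False}


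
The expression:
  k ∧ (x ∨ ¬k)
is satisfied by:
  {x: True, k: True}


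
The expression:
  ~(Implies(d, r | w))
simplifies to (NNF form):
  d & ~r & ~w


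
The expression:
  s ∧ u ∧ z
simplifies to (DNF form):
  s ∧ u ∧ z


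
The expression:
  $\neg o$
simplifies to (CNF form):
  $\neg o$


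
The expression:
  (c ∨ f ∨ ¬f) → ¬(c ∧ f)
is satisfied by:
  {c: False, f: False}
  {f: True, c: False}
  {c: True, f: False}


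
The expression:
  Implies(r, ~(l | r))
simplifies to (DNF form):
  ~r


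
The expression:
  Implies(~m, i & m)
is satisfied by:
  {m: True}


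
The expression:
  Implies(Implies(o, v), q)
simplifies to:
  q | (o & ~v)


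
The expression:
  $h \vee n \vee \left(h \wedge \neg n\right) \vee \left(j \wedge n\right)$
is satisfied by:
  {n: True, h: True}
  {n: True, h: False}
  {h: True, n: False}


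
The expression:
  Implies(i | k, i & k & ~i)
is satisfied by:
  {i: False, k: False}


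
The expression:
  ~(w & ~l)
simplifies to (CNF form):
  l | ~w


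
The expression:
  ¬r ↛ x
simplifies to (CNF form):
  x ∨ ¬r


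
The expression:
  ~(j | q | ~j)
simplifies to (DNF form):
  False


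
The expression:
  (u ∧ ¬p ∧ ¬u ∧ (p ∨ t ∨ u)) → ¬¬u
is always true.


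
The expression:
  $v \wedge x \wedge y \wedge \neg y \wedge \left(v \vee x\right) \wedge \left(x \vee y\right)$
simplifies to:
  $\text{False}$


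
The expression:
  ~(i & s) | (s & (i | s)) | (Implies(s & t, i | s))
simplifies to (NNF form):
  True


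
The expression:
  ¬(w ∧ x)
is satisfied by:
  {w: False, x: False}
  {x: True, w: False}
  {w: True, x: False}


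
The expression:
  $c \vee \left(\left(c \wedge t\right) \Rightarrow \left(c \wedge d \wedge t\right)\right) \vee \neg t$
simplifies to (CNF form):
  $\text{True}$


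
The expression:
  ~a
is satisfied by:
  {a: False}


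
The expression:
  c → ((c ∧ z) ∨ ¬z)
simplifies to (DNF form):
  True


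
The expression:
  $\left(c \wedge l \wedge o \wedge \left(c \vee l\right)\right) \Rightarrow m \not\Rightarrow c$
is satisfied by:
  {l: False, c: False, o: False}
  {o: True, l: False, c: False}
  {c: True, l: False, o: False}
  {o: True, c: True, l: False}
  {l: True, o: False, c: False}
  {o: True, l: True, c: False}
  {c: True, l: True, o: False}


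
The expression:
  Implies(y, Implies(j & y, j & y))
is always true.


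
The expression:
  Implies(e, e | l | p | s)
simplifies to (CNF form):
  True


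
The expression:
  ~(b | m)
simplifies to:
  ~b & ~m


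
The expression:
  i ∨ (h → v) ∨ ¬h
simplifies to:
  i ∨ v ∨ ¬h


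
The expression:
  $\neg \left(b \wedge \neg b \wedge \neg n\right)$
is always true.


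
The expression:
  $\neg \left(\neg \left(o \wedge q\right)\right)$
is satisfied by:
  {o: True, q: True}


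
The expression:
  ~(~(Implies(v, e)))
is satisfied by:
  {e: True, v: False}
  {v: False, e: False}
  {v: True, e: True}


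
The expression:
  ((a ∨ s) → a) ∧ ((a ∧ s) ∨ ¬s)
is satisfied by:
  {a: True, s: False}
  {s: False, a: False}
  {s: True, a: True}


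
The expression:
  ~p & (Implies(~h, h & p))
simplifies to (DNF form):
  h & ~p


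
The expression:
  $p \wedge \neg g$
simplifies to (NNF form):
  $p \wedge \neg g$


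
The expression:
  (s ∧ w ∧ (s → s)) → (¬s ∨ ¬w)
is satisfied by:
  {s: False, w: False}
  {w: True, s: False}
  {s: True, w: False}


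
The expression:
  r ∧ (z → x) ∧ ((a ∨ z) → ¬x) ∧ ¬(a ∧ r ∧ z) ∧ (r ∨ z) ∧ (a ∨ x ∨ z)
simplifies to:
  r ∧ ¬z ∧ (a ∨ x) ∧ (¬a ∨ ¬x)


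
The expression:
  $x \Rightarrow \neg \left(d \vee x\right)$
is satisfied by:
  {x: False}


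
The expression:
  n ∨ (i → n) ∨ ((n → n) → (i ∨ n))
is always true.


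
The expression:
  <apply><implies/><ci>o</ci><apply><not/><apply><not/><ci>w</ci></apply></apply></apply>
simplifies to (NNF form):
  <apply><or/><ci>w</ci><apply><not/><ci>o</ci></apply></apply>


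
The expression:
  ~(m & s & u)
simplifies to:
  ~m | ~s | ~u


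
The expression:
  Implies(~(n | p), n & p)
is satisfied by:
  {n: True, p: True}
  {n: True, p: False}
  {p: True, n: False}


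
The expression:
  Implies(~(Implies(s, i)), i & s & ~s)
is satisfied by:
  {i: True, s: False}
  {s: False, i: False}
  {s: True, i: True}


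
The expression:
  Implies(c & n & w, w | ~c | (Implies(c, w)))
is always true.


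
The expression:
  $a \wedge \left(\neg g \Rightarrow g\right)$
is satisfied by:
  {a: True, g: True}


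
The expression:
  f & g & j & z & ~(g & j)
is never true.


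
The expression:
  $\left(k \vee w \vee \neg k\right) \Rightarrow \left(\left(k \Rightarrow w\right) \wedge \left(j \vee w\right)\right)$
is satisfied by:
  {w: True, j: True, k: False}
  {w: True, j: False, k: False}
  {w: True, k: True, j: True}
  {w: True, k: True, j: False}
  {j: True, k: False, w: False}


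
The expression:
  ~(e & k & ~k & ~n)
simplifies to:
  True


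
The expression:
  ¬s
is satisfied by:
  {s: False}


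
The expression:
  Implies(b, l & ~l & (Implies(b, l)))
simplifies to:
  ~b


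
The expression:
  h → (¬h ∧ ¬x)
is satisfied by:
  {h: False}


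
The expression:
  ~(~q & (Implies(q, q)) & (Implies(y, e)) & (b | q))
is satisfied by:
  {q: True, y: True, e: False, b: False}
  {q: True, y: False, e: False, b: False}
  {q: True, e: True, y: True, b: False}
  {q: True, e: True, y: False, b: False}
  {y: True, q: False, e: False, b: False}
  {y: False, q: False, e: False, b: False}
  {e: True, y: True, q: False, b: False}
  {e: True, y: False, q: False, b: False}
  {b: True, q: True, y: True, e: False}
  {b: True, q: True, y: False, e: False}
  {b: True, q: True, e: True, y: True}
  {b: True, q: True, e: True, y: False}
  {b: True, y: True, e: False, q: False}


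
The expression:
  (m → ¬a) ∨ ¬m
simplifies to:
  ¬a ∨ ¬m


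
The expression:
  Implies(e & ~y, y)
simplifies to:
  y | ~e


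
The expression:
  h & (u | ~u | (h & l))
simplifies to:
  h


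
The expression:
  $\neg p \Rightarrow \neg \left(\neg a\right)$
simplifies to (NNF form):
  $a \vee p$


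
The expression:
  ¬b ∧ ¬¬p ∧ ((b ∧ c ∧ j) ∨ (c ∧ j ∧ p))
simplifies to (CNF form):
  c ∧ j ∧ p ∧ ¬b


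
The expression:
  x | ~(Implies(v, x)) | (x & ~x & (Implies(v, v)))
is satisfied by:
  {x: True, v: True}
  {x: True, v: False}
  {v: True, x: False}


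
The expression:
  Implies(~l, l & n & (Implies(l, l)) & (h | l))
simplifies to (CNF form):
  l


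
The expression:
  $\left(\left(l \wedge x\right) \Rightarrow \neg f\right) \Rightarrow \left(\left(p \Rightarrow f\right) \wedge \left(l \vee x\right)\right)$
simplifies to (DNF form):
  $\left(f \wedge l\right) \vee \left(f \wedge x\right) \vee \left(l \wedge \neg p\right) \vee \left(x \wedge \neg p\right)$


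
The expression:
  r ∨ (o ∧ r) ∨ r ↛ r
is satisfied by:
  {r: True}


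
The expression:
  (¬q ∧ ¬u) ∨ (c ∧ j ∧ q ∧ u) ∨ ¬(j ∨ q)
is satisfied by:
  {c: True, j: False, q: False, u: False}
  {c: False, j: False, q: False, u: False}
  {u: True, c: True, j: False, q: False}
  {u: True, c: False, j: False, q: False}
  {j: True, c: True, u: False, q: False}
  {j: True, c: False, u: False, q: False}
  {q: True, u: True, j: True, c: True}


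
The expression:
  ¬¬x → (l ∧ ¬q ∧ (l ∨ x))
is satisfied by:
  {l: True, q: False, x: False}
  {q: False, x: False, l: False}
  {l: True, q: True, x: False}
  {q: True, l: False, x: False}
  {x: True, l: True, q: False}


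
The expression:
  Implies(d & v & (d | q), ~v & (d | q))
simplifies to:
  ~d | ~v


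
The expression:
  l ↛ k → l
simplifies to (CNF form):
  True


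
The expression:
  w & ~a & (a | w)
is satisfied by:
  {w: True, a: False}


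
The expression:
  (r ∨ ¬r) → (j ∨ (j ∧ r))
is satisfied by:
  {j: True}


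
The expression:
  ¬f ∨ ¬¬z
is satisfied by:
  {z: True, f: False}
  {f: False, z: False}
  {f: True, z: True}


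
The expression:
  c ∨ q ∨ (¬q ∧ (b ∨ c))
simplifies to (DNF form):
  b ∨ c ∨ q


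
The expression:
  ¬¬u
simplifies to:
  u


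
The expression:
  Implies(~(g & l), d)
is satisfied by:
  {d: True, g: True, l: True}
  {d: True, g: True, l: False}
  {d: True, l: True, g: False}
  {d: True, l: False, g: False}
  {g: True, l: True, d: False}


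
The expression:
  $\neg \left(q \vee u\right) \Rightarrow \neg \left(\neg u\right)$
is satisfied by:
  {q: True, u: True}
  {q: True, u: False}
  {u: True, q: False}


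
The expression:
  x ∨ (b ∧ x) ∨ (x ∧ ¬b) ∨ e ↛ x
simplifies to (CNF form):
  e ∨ x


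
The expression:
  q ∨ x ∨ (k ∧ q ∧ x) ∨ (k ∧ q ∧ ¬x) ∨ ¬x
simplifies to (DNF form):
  True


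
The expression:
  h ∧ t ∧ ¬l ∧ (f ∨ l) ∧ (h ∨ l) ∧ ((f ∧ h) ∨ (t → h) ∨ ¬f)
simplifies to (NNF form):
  f ∧ h ∧ t ∧ ¬l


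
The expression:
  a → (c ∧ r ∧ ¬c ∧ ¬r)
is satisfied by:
  {a: False}


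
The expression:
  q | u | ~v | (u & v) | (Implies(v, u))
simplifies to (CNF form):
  q | u | ~v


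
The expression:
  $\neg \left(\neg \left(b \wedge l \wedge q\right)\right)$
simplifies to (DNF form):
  $b \wedge l \wedge q$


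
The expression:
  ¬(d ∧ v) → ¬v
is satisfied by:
  {d: True, v: False}
  {v: False, d: False}
  {v: True, d: True}


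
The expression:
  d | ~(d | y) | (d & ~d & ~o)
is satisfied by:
  {d: True, y: False}
  {y: False, d: False}
  {y: True, d: True}


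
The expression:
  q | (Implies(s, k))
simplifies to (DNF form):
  k | q | ~s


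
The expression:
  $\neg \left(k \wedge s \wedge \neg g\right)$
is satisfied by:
  {g: True, s: False, k: False}
  {s: False, k: False, g: False}
  {g: True, k: True, s: False}
  {k: True, s: False, g: False}
  {g: True, s: True, k: False}
  {s: True, g: False, k: False}
  {g: True, k: True, s: True}


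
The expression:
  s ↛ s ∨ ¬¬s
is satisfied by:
  {s: True}


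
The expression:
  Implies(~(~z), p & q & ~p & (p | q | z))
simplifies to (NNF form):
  ~z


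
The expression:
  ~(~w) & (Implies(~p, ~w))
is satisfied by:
  {p: True, w: True}


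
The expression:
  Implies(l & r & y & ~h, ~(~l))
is always true.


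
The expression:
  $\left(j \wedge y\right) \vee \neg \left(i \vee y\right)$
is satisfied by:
  {j: True, y: False, i: False}
  {j: False, y: False, i: False}
  {y: True, j: True, i: False}
  {i: True, y: True, j: True}


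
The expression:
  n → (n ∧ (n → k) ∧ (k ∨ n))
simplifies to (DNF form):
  k ∨ ¬n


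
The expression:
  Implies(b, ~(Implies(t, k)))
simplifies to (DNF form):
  ~b | (t & ~k)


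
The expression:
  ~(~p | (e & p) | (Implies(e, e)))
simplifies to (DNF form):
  False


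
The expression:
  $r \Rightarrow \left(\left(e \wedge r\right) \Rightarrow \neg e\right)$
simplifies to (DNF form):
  $\neg e \vee \neg r$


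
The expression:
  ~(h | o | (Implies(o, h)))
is never true.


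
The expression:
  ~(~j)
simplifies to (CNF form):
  j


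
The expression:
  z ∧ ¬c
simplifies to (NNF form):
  z ∧ ¬c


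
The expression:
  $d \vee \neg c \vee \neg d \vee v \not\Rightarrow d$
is always true.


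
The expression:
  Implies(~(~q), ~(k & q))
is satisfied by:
  {k: False, q: False}
  {q: True, k: False}
  {k: True, q: False}


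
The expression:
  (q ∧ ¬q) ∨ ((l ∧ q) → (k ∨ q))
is always true.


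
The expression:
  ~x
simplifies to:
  ~x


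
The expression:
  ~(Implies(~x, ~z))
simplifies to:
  z & ~x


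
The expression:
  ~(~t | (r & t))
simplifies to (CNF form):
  t & ~r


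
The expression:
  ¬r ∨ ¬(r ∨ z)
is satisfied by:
  {r: False}


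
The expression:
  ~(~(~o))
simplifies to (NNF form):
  ~o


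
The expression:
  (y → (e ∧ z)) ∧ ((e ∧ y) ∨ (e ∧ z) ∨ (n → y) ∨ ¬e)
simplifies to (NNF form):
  (e ∧ z) ∨ (¬e ∧ ¬y) ∨ (¬n ∧ ¬y)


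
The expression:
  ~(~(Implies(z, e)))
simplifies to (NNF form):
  e | ~z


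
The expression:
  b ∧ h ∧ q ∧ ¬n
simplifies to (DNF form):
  b ∧ h ∧ q ∧ ¬n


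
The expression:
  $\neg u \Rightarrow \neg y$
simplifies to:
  $u \vee \neg y$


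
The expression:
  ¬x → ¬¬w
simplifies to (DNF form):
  w ∨ x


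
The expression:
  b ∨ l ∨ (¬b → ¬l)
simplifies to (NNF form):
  True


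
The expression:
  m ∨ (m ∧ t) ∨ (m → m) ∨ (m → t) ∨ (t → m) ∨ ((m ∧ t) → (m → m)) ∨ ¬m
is always true.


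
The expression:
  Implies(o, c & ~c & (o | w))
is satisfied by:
  {o: False}


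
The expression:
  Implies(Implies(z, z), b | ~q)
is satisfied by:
  {b: True, q: False}
  {q: False, b: False}
  {q: True, b: True}


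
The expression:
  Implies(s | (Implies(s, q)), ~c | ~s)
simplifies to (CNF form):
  ~c | ~s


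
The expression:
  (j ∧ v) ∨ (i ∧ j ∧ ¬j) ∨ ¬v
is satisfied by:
  {j: True, v: False}
  {v: False, j: False}
  {v: True, j: True}


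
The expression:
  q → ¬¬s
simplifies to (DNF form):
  s ∨ ¬q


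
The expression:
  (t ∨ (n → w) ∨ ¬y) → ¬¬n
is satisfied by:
  {n: True}


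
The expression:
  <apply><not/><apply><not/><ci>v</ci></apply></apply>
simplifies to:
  <ci>v</ci>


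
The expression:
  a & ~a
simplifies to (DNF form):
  False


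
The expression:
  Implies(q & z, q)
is always true.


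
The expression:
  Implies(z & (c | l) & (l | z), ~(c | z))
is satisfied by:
  {l: False, z: False, c: False}
  {c: True, l: False, z: False}
  {l: True, c: False, z: False}
  {c: True, l: True, z: False}
  {z: True, c: False, l: False}


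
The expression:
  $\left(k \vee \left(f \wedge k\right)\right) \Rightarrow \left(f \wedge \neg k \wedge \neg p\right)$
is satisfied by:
  {k: False}


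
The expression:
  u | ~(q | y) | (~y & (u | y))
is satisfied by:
  {u: True, y: False, q: False}
  {q: True, u: True, y: False}
  {u: True, y: True, q: False}
  {q: True, u: True, y: True}
  {q: False, y: False, u: False}


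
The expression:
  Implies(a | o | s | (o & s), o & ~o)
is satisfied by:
  {o: False, a: False, s: False}


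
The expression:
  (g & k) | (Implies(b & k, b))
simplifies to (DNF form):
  True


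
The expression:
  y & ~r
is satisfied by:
  {y: True, r: False}


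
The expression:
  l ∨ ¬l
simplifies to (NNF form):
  True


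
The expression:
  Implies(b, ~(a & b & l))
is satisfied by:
  {l: False, a: False, b: False}
  {b: True, l: False, a: False}
  {a: True, l: False, b: False}
  {b: True, a: True, l: False}
  {l: True, b: False, a: False}
  {b: True, l: True, a: False}
  {a: True, l: True, b: False}


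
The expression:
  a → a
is always true.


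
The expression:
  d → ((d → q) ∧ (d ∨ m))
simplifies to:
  q ∨ ¬d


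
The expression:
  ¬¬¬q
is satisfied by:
  {q: False}


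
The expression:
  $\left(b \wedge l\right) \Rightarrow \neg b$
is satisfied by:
  {l: False, b: False}
  {b: True, l: False}
  {l: True, b: False}


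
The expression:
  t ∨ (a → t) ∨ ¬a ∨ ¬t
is always true.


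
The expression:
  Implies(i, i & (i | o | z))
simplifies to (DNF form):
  True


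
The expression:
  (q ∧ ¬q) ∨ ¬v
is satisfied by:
  {v: False}
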